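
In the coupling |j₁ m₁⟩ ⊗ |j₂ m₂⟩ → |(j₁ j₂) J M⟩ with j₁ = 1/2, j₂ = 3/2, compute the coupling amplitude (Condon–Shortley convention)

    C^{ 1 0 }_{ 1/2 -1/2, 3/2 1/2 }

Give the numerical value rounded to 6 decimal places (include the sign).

√[3·1!0!2!/4! · 0!1!2!1!1!1!] = √(1/2)
  +(−1)^1/∏(1,0,0,1,0,1)! = -1  (running -1)
⟨..|..⟩ = √(1/2)·(-1) = -0.707107

-0.707107  (= −√(1/2))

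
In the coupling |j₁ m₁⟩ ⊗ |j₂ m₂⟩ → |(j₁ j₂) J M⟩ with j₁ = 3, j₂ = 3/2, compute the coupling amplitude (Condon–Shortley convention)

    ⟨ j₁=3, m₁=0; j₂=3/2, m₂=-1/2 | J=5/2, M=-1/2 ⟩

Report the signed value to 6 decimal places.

−√(6/35) = -0.414039

triangle: 2!·4!·1!/8! = 48/40320
(j±m)!: 3!·3!·1!·2!·2!·3! = 864
prefactor² = (2J+1)·Δ·N² = 216/35
  k=0: +1/(0!·2!·3!·1!·1!·0!) = 1/12
  k=1: −1/(1!·1!·2!·0!·2!·1!) = -1/4
Σ = -1/6  ⇒  CG² = 216/35·(-1/6)² = 6/35
CG = −√(6/35) = -0.414039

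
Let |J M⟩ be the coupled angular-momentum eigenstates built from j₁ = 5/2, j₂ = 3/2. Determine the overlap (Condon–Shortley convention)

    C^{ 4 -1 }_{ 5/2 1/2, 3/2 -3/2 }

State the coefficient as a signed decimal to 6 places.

j₁+j₂−J=0  J+j₁−j₂=5  J−j₁+j₂=3  j₁+j₂+J+1=9
(j₁±m₁, j₂±m₂, J±M) = (3,2,0,3,3,5)
P² = 6480/7
sum k=0..0:
  [0] +1/72 = 1/72
S = 1/72
C² = P²·S² = 5/28 ; C = +0.422577

+0.422577  (= +√(5/28))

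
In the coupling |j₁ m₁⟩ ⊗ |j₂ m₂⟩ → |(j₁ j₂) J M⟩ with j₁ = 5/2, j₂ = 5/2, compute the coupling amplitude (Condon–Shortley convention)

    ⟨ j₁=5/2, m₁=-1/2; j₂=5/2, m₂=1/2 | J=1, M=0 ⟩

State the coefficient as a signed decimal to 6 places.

j₁+j₂−J=4  J+j₁−j₂=1  J−j₁+j₂=1  j₁+j₂+J+1=7
(j₁±m₁, j₂±m₂, J±M) = (2,3,3,2,1,1)
P² = 72/35
sum k=2..3:
  [2] +1/4 = 1/4
  [3] −1/6 = -1/6
S = 1/12
C² = P²·S² = 1/70 ; C = +0.119523

+0.119523  (= +√(1/70))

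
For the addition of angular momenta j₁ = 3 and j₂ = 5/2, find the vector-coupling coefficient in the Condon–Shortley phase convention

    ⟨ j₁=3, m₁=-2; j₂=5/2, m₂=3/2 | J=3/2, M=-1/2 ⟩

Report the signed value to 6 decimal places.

−√(1/21) = -0.218218

triangle: 4!·2!·1!/8! = 48/40320
(j±m)!: 1!·5!·4!·1!·1!·2! = 5760
prefactor² = (2J+1)·Δ·N² = 192/7
  k=3: −1/(3!·1!·2!·1!·0!·0!) = -1/12
  k=4: +1/(4!·0!·1!·0!·1!·1!) = 1/24
Σ = -1/24  ⇒  CG² = 192/7·(-1/24)² = 1/21
CG = −√(1/21) = -0.218218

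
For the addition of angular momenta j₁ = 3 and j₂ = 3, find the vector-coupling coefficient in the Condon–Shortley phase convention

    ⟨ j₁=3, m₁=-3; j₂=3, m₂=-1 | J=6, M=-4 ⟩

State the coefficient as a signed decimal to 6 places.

+√(5/22) = +0.476731

√[13·0!6!6!/13! · 0!6!2!4!2!10!] = √(2985984000/11)
  +(−1)^0/∏(0,0,6,2,0,4)! = 1/34560  (running 1/34560)
⟨..|..⟩ = √(2985984000/11)·(1/34560) = +0.476731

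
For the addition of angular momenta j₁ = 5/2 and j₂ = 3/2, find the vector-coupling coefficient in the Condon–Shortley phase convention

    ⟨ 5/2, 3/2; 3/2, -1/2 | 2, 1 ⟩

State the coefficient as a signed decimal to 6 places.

triangle: 2!×3!×1!/7! = 12/5040
(j±m)!: 4!×1!×1!×2!×3!×1! = 288
prefactor² = (2J+1)×Δ×N² = 24/7
  k=0: +1/(0!×2!×1!×1!×2!×0!) = 1/4
  k=1: −1/(1!×1!×0!×0!×3!×1!) = -1/6
Σ = 1/12  ⇒  CG² = 24/7×1/12² = 1/42
CG = +√(1/42) = +0.154303

+0.154303  (= +√(1/42))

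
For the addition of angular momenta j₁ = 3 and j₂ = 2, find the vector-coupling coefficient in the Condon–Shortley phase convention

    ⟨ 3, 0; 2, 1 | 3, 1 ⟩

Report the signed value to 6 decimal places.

triangle: 2!*4!*2!/9! = 96/362880
(j±m)!: 3!*3!*3!*1!*4!*2! = 10368
prefactor² = (2J+1)*Δ*N² = 96/5
  k=1: −1/(1!*1!*2!*2!*2!*0!) = -1/8
  k=2: +1/(2!*0!*1!*1!*3!*1!) = 1/12
Σ = -1/24  ⇒  CG² = 96/5*(-1/24)² = 1/30
CG = −√(1/30) = -0.182574

−√(1/30) = -0.182574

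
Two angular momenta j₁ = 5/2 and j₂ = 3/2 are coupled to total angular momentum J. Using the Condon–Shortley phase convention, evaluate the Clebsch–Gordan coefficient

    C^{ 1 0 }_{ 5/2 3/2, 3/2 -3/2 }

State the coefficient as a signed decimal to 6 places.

+√(1/5) ≈ +0.447214

triangle: 3!*2!*0!/6! = 12/720
(j±m)!: 4!*1!*0!*3!*1!*1! = 144
prefactor² = (2J+1)*Δ*N² = 36/5
  k=0: +1/(0!*3!*1!*0!*1!*0!) = 1/6
Σ = 1/6  ⇒  CG² = 36/5*1/6² = 1/5
CG = +√(1/5) = +0.447214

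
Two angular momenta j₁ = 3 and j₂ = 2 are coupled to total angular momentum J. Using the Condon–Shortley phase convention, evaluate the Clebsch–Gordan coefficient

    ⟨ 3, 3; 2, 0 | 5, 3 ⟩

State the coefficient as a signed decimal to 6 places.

j₁+j₂−J=0  J+j₁−j₂=6  J−j₁+j₂=4  j₁+j₂+J+1=11
(j₁±m₁, j₂±m₂, J±M) = (6,0,2,2,8,2)
P² = 1105920
sum k=0..0:
  [0] +1/2880 = 1/2880
S = 1/2880
C² = P²·S² = 2/15 ; C = +0.365148

+√(2/15) ≈ +0.365148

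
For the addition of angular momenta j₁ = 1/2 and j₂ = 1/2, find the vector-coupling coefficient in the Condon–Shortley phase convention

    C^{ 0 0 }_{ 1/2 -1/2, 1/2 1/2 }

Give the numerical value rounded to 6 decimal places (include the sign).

√[1·1!0!0!/2! · 0!1!1!0!0!0!] = √(1/2)
  +(−1)^1/∏(1,0,0,0,0,0)! = -1  (running -1)
⟨..|..⟩ = √(1/2)·(-1) = -0.707107

-0.707107  (= −√(1/2))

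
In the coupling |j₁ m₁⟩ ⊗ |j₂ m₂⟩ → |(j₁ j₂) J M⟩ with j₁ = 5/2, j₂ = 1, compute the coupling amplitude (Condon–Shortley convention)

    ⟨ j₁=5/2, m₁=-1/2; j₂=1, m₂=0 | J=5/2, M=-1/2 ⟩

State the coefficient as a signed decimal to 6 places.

triangle: 1!·4!·1!/7! = 24/5040
(j±m)!: 2!·3!·1!·1!·2!·3! = 144
prefactor² = (2J+1)·Δ·N² = 144/35
  k=0: +1/(0!·1!·3!·1!·1!·0!) = 1/6
  k=1: −1/(1!·0!·2!·0!·2!·1!) = -1/4
Σ = -1/12  ⇒  CG² = 144/35·(-1/12)² = 1/35
CG = −√(1/35) = -0.169031

-0.169031  (= −√(1/35))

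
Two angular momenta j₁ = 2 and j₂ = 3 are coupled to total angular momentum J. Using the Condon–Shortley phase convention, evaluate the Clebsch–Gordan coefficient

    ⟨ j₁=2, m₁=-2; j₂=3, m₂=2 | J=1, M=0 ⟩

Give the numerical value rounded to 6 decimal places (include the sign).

+√(1/7) = +0.377964

√[3·4!0!2!/7! · 0!4!5!1!1!1!] = √(576/7)
  +(−1)^4/∏(4,0,0,1,0,1)! = 1/24  (running 1/24)
⟨..|..⟩ = √(576/7)·(1/24) = +0.377964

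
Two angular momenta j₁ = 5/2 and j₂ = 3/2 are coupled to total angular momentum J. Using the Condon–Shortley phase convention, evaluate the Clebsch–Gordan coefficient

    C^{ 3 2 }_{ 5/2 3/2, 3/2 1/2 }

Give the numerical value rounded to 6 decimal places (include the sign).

+√(1/12) ≈ +0.288675

j₁+j₂−J=1  J+j₁−j₂=4  J−j₁+j₂=2  j₁+j₂+J+1=8
(j₁±m₁, j₂±m₂, J±M) = (4,1,2,1,5,1)
P² = 48
sum k=0..1:
  [0] +1/12 = 1/12
  [1] −1/24 = -1/24
S = 1/24
C² = P²·S² = 1/12 ; C = +0.288675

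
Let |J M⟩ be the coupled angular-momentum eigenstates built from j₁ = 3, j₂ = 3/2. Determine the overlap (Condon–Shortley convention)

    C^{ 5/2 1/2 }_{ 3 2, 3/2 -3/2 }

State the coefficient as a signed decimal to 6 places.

triangle: 2!×4!×1!/8! = 48/40320
(j±m)!: 5!×1!×0!×3!×3!×2! = 8640
prefactor² = (2J+1)×Δ×N² = 432/7
  k=0: +1/(0!×2!×1!×0!×3!×1!) = 1/12
Σ = 1/12  ⇒  CG² = 432/7×1/12² = 3/7
CG = +√(3/7) = +0.654654

+√(3/7) ≈ +0.654654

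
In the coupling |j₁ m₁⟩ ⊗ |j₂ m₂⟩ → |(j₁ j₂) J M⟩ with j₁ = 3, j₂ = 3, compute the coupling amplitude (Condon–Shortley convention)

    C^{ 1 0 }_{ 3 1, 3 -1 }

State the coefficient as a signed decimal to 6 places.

+√(1/28) = +0.188982

triangle: 5!*1!*1!/8! = 120/40320
(j±m)!: 4!*2!*2!*4!*1!*1! = 2304
prefactor² = (2J+1)*Δ*N² = 144/7
  k=1: −1/(1!*4!*1!*1!*0!*0!) = -1/24
  k=2: +1/(2!*3!*0!*0!*1!*1!) = 1/12
Σ = 1/24  ⇒  CG² = 144/7*1/24² = 1/28
CG = +√(1/28) = +0.188982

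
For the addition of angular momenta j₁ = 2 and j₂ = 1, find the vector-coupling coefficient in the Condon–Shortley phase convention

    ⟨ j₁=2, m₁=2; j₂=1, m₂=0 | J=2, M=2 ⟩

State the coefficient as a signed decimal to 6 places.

+√(2/3) = +0.816497

triangle: 1!·3!·1!/6! = 6/720
(j±m)!: 4!·0!·1!·1!·4!·0! = 576
prefactor² = (2J+1)·Δ·N² = 24
  k=0: +1/(0!·1!·0!·1!·3!·0!) = 1/6
Σ = 1/6  ⇒  CG² = 24·1/6² = 2/3
CG = +√(2/3) = +0.816497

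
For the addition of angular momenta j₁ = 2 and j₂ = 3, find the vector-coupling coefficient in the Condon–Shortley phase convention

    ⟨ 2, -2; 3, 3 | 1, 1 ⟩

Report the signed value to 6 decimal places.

+√(3/7) = +0.654654

j₁+j₂−J=4  J+j₁−j₂=0  J−j₁+j₂=2  j₁+j₂+J+1=7
(j₁±m₁, j₂±m₂, J±M) = (0,4,6,0,2,0)
P² = 6912/7
sum k=4..4:
  [4] +1/48 = 1/48
S = 1/48
C² = P²·S² = 3/7 ; C = +0.654654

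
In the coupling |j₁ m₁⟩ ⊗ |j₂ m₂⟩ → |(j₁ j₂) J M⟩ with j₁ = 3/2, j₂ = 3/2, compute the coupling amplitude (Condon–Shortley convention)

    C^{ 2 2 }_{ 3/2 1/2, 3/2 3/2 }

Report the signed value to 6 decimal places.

triangle: 1!×2!×2!/6! = 4/720
(j±m)!: 2!×1!×3!×0!×4!×0! = 288
prefactor² = (2J+1)×Δ×N² = 8
  k=1: −1/(1!×0!×0!×2!×2!×0!) = -1/4
Σ = -1/4  ⇒  CG² = 8×(-1/4)² = 1/2
CG = −√(1/2) = -0.707107

−√(1/2) = -0.707107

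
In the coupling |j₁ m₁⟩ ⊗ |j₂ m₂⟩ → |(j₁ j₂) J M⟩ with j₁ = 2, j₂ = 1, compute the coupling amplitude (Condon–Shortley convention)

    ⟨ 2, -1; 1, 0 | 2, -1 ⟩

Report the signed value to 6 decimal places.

-0.408248  (= −√(1/6))

√[5·1!3!1!/6! · 1!3!1!1!1!3!] = √(3/2)
  +(−1)^0/∏(0,1,3,1,0,0)! = 1/6  (running 1/6)
  +(−1)^1/∏(1,0,2,0,1,1)! = -1/2  (running -1/3)
⟨..|..⟩ = √(3/2)·(-1/3) = -0.408248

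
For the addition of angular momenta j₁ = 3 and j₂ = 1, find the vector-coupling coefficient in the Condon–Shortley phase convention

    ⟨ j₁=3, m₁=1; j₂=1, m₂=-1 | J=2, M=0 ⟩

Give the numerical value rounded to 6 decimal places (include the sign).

+√(2/7) ≈ +0.534522

√[5·2!4!0!/7! · 4!2!0!2!2!2!] = √(128/7)
  +(−1)^0/∏(0,2,2,0,2,0)! = 1/8  (running 1/8)
⟨..|..⟩ = √(128/7)·(1/8) = +0.534522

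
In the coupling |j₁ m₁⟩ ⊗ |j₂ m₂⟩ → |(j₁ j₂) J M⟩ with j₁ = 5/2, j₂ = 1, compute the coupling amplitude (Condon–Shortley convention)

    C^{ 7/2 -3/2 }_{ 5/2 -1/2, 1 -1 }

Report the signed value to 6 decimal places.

+√(10/21) ≈ +0.690066

triangle: 0!·5!·2!/8! = 240/40320
(j±m)!: 2!·3!·0!·2!·2!·5! = 5760
prefactor² = (2J+1)·Δ·N² = 1920/7
  k=0: +1/(0!·0!·3!·0!·2!·2!) = 1/24
Σ = 1/24  ⇒  CG² = 1920/7·1/24² = 10/21
CG = +√(10/21) = +0.690066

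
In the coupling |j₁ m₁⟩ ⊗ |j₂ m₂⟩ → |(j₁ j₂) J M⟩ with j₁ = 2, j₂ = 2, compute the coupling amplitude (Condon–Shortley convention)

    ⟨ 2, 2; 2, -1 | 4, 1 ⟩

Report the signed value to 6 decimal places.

+√(1/14) = +0.267261

triangle: 0!·4!·4!/9! = 576/362880
(j±m)!: 4!·0!·1!·3!·5!·3! = 103680
prefactor² = (2J+1)·Δ·N² = 10368/7
  k=0: +1/(0!·0!·0!·1!·4!·3!) = 1/144
Σ = 1/144  ⇒  CG² = 10368/7·1/144² = 1/14
CG = +√(1/14) = +0.267261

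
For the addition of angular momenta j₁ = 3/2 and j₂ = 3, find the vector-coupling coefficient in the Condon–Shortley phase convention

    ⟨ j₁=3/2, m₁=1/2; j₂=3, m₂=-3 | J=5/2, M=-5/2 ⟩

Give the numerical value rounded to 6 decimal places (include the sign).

+√(15/28) = +0.731925

√[6·2!1!4!/8! · 2!1!0!6!0!5!] = √(8640/7)
  +(−1)^0/∏(0,2,1,0,0,4)! = 1/48  (running 1/48)
⟨..|..⟩ = √(8640/7)·(1/48) = +0.731925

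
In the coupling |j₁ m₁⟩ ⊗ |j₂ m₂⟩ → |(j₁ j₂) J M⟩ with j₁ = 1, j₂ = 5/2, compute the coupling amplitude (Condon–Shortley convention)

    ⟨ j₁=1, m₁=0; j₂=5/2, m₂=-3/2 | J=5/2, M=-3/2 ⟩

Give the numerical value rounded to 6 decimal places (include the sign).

j₁+j₂−J=1  J+j₁−j₂=1  J−j₁+j₂=4  j₁+j₂+J+1=7
(j₁±m₁, j₂±m₂, J±M) = (1,1,1,4,1,4)
P² = 576/35
sum k=0..1:
  [0] +1/6 = 1/6
  [1] −1/24 = -1/24
S = 1/8
C² = P²·S² = 9/35 ; C = +0.507093

+0.507093  (= +√(9/35))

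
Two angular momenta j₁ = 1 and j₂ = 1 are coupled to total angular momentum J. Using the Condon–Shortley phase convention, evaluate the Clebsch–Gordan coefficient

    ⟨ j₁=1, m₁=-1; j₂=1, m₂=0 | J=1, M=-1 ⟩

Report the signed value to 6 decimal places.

√[3·1!1!1!/4! · 0!2!1!1!0!2!] = √(1/2)
  +(−1)^1/∏(1,0,1,0,0,1)! = -1  (running -1)
⟨..|..⟩ = √(1/2)·(-1) = -0.707107

−√(1/2) = -0.707107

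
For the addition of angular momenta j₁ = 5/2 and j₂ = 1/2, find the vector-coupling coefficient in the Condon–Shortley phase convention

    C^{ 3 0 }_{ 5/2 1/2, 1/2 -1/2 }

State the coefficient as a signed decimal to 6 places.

triangle: 0!×5!×1!/7! = 120/5040
(j±m)!: 3!×2!×0!×1!×3!×3! = 432
prefactor² = (2J+1)×Δ×N² = 72
  k=0: +1/(0!×0!×2!×0!×3!×1!) = 1/12
Σ = 1/12  ⇒  CG² = 72×1/12² = 1/2
CG = +√(1/2) = +0.707107

+0.707107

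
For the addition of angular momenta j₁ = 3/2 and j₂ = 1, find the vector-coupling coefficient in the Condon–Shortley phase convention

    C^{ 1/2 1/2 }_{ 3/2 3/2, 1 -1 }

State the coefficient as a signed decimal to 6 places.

j₁+j₂−J=2  J+j₁−j₂=1  J−j₁+j₂=0  j₁+j₂+J+1=4
(j₁±m₁, j₂±m₂, J±M) = (3,0,0,2,1,0)
P² = 2
sum k=0..0:
  [0] +1/2 = 1/2
S = 1/2
C² = P²·S² = 1/2 ; C = +0.707107

+√(1/2) ≈ +0.707107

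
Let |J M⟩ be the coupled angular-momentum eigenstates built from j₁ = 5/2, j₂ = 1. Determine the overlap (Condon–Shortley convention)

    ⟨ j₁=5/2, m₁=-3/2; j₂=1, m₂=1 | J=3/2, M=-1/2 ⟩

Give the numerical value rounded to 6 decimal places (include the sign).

j₁+j₂−J=2  J+j₁−j₂=3  J−j₁+j₂=0  j₁+j₂+J+1=6
(j₁±m₁, j₂±m₂, J±M) = (1,4,2,0,1,2)
P² = 32/5
sum k=2..2:
  [2] +1/4 = 1/4
S = 1/4
C² = P²·S² = 2/5 ; C = +0.632456

+√(2/5) ≈ +0.632456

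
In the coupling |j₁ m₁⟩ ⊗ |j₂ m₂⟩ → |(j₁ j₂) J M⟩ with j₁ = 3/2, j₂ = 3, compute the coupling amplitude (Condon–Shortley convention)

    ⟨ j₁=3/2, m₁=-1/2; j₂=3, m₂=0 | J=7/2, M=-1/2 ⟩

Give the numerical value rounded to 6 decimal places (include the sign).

√[8·1!2!5!/9! · 1!2!3!3!3!4!] = √(384/7)
  +(−1)^0/∏(0,1,2,3,0,2)! = 1/24  (running 1/24)
  +(−1)^1/∏(1,0,1,2,1,3)! = -1/12  (running -1/24)
⟨..|..⟩ = √(384/7)·(-1/24) = -0.308607

-0.308607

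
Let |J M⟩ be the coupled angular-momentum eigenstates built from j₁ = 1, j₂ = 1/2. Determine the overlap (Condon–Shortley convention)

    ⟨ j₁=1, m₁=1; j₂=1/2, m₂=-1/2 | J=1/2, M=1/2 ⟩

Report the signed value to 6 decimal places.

triangle: 1!·1!·0!/3! = 1/6
(j±m)!: 2!·0!·0!·1!·1!·0! = 2
prefactor² = (2J+1)·Δ·N² = 2/3
  k=0: +1/(0!·1!·0!·0!·1!·0!) = 1
Σ = 1  ⇒  CG² = 2/3·1² = 2/3
CG = +√(2/3) = +0.816497

+0.816497  (= +√(2/3))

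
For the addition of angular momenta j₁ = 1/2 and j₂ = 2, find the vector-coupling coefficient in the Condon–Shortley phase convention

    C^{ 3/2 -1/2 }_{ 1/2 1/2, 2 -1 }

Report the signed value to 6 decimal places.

√[4·1!0!3!/5! · 1!0!1!3!1!2!] = √(12/5)
  +(−1)^0/∏(0,1,0,1,0,2)! = 1/2  (running 1/2)
⟨..|..⟩ = √(12/5)·(1/2) = +0.774597

+√(3/5) = +0.774597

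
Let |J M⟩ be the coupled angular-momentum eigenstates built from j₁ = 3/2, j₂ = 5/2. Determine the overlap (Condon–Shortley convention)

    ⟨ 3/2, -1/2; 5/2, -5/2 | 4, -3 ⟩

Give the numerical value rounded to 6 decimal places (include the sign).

j₁+j₂−J=0  J+j₁−j₂=3  J−j₁+j₂=5  j₁+j₂+J+1=9
(j₁±m₁, j₂±m₂, J±M) = (1,2,0,5,1,7)
P² = 21600
sum k=0..0:
  [0] +1/240 = 1/240
S = 1/240
C² = P²·S² = 3/8 ; C = +0.612372

+0.612372  (= +√(3/8))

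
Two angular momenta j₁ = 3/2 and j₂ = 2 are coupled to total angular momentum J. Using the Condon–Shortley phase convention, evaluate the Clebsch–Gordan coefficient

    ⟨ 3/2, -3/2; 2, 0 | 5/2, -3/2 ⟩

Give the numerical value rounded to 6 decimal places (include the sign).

j₁+j₂−J=1  J+j₁−j₂=2  J−j₁+j₂=3  j₁+j₂+J+1=7
(j₁±m₁, j₂±m₂, J±M) = (0,3,2,2,1,4)
P² = 288/35
sum k=1..1:
  [1] −1/4 = -1/4
S = -1/4
C² = P²·S² = 18/35 ; C = -0.717137

−√(18/35) = -0.717137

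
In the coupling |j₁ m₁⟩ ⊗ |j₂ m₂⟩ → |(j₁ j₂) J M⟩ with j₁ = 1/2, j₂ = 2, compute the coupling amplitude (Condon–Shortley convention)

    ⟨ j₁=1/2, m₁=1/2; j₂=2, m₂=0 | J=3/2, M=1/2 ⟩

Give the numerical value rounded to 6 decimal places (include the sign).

+√(2/5) ≈ +0.632456

√[4·1!0!3!/5! · 1!0!2!2!2!1!] = √(8/5)
  +(−1)^0/∏(0,1,0,2,0,1)! = 1/2  (running 1/2)
⟨..|..⟩ = √(8/5)·(1/2) = +0.632456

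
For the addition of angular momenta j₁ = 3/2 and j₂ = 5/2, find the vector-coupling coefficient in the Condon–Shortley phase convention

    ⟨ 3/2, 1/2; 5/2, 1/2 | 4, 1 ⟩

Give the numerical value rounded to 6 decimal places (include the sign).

j₁+j₂−J=0  J+j₁−j₂=3  J−j₁+j₂=5  j₁+j₂+J+1=9
(j₁±m₁, j₂±m₂, J±M) = (2,1,3,2,5,3)
P² = 2160/7
sum k=0..0:
  [0] +1/24 = 1/24
S = 1/24
C² = P²·S² = 15/28 ; C = +0.731925

+0.731925  (= +√(15/28))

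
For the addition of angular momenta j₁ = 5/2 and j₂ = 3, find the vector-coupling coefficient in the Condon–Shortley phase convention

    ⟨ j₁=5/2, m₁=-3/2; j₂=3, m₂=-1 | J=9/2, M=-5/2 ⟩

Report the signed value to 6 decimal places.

triangle: 1!×4!×5!/11! = 2880/39916800
(j±m)!: 1!×4!×2!×4!×2!×7! = 11612160
prefactor² = (2J+1)×Δ×N² = 92160/11
  k=0: +1/(0!×1!×4!×2!×0!×3!) = 1/288
  k=1: −1/(1!×0!×3!×1!×1!×4!) = -1/144
Σ = -1/288  ⇒  CG² = 92160/11×(-1/288)² = 10/99
CG = −√(10/99) = -0.317821

-0.317821  (= −√(10/99))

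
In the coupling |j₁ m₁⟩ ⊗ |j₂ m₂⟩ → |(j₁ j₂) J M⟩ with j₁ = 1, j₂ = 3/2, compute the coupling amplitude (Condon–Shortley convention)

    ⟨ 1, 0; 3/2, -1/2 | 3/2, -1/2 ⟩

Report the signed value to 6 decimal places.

triangle: 1!×1!×2!/5! = 2/120
(j±m)!: 1!×1!×1!×2!×1!×2! = 4
prefactor² = (2J+1)×Δ×N² = 4/15
  k=0: +1/(0!×1!×1!×1!×0!×1!) = 1
  k=1: −1/(1!×0!×0!×0!×1!×2!) = -1/2
Σ = 1/2  ⇒  CG² = 4/15×1/2² = 1/15
CG = +√(1/15) = +0.258199

+0.258199  (= +√(1/15))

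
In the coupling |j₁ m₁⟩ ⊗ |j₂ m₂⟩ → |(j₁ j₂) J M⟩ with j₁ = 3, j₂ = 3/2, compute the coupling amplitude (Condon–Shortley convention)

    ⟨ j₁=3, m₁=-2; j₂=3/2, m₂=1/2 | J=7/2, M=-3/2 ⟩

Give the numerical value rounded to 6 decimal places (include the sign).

-0.654654  (= −√(3/7))

√[8·1!5!2!/9! · 1!5!2!1!2!5!] = √(6400/21)
  +(−1)^0/∏(0,1,5,2,0,0)! = 1/240  (running 1/240)
  +(−1)^1/∏(1,0,4,1,1,1)! = -1/24  (running -3/80)
⟨..|..⟩ = √(6400/21)·(-3/80) = -0.654654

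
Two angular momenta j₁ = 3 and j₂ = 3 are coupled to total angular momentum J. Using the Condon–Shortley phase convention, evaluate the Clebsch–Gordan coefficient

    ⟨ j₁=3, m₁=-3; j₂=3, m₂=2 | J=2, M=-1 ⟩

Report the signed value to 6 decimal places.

triangle: 4!×2!×2!/9! = 96/362880
(j±m)!: 0!×6!×5!×1!×1!×3! = 518400
prefactor² = (2J+1)×Δ×N² = 4800/7
  k=4: +1/(4!×0!×2!×1!×0!×1!) = 1/48
Σ = 1/48  ⇒  CG² = 4800/7×1/48² = 25/84
CG = +√(25/84) = +0.545545

+0.545545  (= +√(25/84))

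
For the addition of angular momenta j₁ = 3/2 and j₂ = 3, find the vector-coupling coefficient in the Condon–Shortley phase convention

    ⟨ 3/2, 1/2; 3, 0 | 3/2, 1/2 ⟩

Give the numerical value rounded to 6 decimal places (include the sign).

j₁+j₂−J=3  J+j₁−j₂=0  J−j₁+j₂=3  j₁+j₂+J+1=7
(j₁±m₁, j₂±m₂, J±M) = (2,1,3,3,2,1)
P² = 144/35
sum k=1..1:
  [1] −1/4 = -1/4
S = -1/4
C² = P²·S² = 9/35 ; C = -0.507093

−√(9/35) ≈ -0.507093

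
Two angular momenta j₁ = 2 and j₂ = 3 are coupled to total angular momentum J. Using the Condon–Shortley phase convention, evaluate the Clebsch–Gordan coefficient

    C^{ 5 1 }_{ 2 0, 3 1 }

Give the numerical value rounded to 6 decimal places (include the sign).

√[11·0!4!6!/11! · 2!2!4!2!6!4!] = √(110592/7)
  +(−1)^0/∏(0,0,2,4,2,2)! = 1/192  (running 1/192)
⟨..|..⟩ = √(110592/7)·(1/192) = +0.654654

+√(3/7) ≈ +0.654654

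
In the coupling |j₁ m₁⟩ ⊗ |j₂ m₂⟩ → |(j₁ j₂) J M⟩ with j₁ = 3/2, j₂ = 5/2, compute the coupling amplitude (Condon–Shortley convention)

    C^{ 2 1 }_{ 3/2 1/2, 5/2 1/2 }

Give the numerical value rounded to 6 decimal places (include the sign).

triangle: 2!×1!×3!/7! = 12/5040
(j±m)!: 2!×1!×3!×2!×3!×1! = 144
prefactor² = (2J+1)×Δ×N² = 12/7
  k=0: +1/(0!×2!×1!×3!×0!×0!) = 1/12
  k=1: −1/(1!×1!×0!×2!×1!×1!) = -1/2
Σ = -5/12  ⇒  CG² = 12/7×(-5/12)² = 25/84
CG = −√(25/84) = -0.545545

−√(25/84) ≈ -0.545545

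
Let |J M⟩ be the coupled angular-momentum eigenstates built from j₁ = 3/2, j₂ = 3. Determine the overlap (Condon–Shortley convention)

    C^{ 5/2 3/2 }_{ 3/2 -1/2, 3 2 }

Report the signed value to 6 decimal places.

+√(1/14) = +0.267261

√[6·2!1!4!/8! · 1!2!5!1!4!1!] = √(288/7)
  +(−1)^1/∏(1,1,1,4,0,0)! = -1/24  (running -1/24)
  +(−1)^2/∏(2,0,0,3,1,1)! = 1/12  (running 1/24)
⟨..|..⟩ = √(288/7)·(1/24) = +0.267261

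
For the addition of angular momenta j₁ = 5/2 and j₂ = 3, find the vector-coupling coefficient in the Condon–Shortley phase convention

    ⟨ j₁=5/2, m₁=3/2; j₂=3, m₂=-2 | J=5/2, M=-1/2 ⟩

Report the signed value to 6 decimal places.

√[6·3!2!3!/9! · 4!1!1!5!2!3!] = √(288/7)
  +(−1)^0/∏(0,3,1,1,1,2)! = 1/12  (running 1/12)
  +(−1)^1/∏(1,2,0,0,2,3)! = -1/24  (running 1/24)
⟨..|..⟩ = √(288/7)·(1/24) = +0.267261

+√(1/14) = +0.267261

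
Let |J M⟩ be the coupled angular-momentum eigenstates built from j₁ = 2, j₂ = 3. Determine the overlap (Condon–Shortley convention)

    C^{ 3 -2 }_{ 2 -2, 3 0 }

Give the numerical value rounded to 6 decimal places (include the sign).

√[7·2!2!4!/9! · 0!4!3!3!1!5!] = √(192)
  +(−1)^2/∏(2,0,2,1,0,3)! = 1/24  (running 1/24)
⟨..|..⟩ = √(192)·(1/24) = +0.577350

+0.577350  (= +√(1/3))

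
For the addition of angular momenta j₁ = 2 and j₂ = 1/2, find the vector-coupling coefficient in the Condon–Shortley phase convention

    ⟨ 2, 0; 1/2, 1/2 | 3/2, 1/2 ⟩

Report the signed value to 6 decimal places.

-0.632456

√[4·1!3!0!/5! · 2!2!1!0!2!1!] = √(8/5)
  +(−1)^1/∏(1,0,1,0,2,0)! = -1/2  (running -1/2)
⟨..|..⟩ = √(8/5)·(-1/2) = -0.632456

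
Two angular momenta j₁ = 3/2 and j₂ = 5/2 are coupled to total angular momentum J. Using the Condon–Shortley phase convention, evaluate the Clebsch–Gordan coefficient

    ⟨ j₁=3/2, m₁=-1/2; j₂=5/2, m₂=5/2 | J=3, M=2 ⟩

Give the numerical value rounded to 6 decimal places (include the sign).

-0.645497  (= −√(5/12))

triangle: 1!*2!*4!/8! = 48/40320
(j±m)!: 1!*2!*5!*0!*5!*1! = 28800
prefactor² = (2J+1)*Δ*N² = 240
  k=1: −1/(1!*0!*1!*4!*1!*0!) = -1/24
Σ = -1/24  ⇒  CG² = 240*(-1/24)² = 5/12
CG = −√(5/12) = -0.645497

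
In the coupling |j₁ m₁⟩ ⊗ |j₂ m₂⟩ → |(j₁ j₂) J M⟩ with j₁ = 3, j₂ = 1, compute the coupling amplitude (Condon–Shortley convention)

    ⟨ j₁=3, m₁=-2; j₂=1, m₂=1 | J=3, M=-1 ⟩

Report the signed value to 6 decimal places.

triangle: 1!×5!×1!/8! = 120/40320
(j±m)!: 1!×5!×2!×0!×2!×4! = 11520
prefactor² = (2J+1)×Δ×N² = 240
  k=1: −1/(1!×0!×4!×1!×1!×0!) = -1/24
Σ = -1/24  ⇒  CG² = 240×(-1/24)² = 5/12
CG = −√(5/12) = -0.645497

-0.645497  (= −√(5/12))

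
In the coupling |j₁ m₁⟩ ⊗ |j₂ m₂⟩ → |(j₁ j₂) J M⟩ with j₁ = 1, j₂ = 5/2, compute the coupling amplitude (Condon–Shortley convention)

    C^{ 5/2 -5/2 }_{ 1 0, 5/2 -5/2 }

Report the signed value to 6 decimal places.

+√(5/7) ≈ +0.845154

√[6·1!1!4!/7! · 1!1!0!5!0!5!] = √(2880/7)
  +(−1)^0/∏(0,1,1,0,0,4)! = 1/24  (running 1/24)
⟨..|..⟩ = √(2880/7)·(1/24) = +0.845154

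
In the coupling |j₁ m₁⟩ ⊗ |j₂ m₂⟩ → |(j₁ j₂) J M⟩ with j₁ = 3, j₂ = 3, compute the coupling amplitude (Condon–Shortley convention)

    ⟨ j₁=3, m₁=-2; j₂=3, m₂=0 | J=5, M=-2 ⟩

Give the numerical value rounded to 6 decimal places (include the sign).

−√(1/3) = -0.577350

√[11·1!5!5!/12! · 1!5!3!3!3!7!] = √(43200)
  +(−1)^0/∏(0,1,5,3,0,2)! = 1/1440  (running 1/1440)
  +(−1)^1/∏(1,0,4,2,1,3)! = -1/288  (running -1/360)
⟨..|..⟩ = √(43200)·(-1/360) = -0.577350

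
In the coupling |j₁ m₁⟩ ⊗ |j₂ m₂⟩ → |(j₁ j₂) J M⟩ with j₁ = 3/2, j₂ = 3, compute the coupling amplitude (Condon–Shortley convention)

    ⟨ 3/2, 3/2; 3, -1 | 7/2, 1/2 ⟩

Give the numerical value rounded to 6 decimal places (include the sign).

+0.617213  (= +√(8/21))

√[8·1!2!5!/9! · 3!0!2!4!4!3!] = √(1536/7)
  +(−1)^0/∏(0,1,0,2,2,3)! = 1/24  (running 1/24)
⟨..|..⟩ = √(1536/7)·(1/24) = +0.617213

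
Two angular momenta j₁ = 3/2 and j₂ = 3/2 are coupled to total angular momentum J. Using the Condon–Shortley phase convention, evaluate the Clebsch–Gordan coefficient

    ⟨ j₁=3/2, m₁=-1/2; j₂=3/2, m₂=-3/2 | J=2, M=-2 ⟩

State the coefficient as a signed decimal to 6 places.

√[5·1!2!2!/6! · 1!2!0!3!0!4!] = √(8)
  +(−1)^0/∏(0,1,2,0,0,2)! = 1/4  (running 1/4)
⟨..|..⟩ = √(8)·(1/4) = +0.707107

+0.707107  (= +√(1/2))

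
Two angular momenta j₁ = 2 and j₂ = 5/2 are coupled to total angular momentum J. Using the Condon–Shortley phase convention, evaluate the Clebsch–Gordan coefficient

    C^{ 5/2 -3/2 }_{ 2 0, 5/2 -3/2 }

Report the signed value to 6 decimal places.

−√(1/70) = -0.119523

j₁+j₂−J=2  J+j₁−j₂=2  J−j₁+j₂=3  j₁+j₂+J+1=8
(j₁±m₁, j₂±m₂, J±M) = (2,2,1,4,1,4)
P² = 288/35
sum k=0..1:
  [0] +1/8 = 1/8
  [1] −1/6 = -1/6
S = -1/24
C² = P²·S² = 1/70 ; C = -0.119523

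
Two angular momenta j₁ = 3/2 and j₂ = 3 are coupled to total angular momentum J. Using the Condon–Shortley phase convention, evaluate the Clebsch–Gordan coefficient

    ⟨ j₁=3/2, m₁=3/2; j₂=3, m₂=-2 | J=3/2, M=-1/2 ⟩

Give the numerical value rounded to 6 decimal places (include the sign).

+0.534522

j₁+j₂−J=3  J+j₁−j₂=0  J−j₁+j₂=3  j₁+j₂+J+1=7
(j₁±m₁, j₂±m₂, J±M) = (3,0,1,5,1,2)
P² = 288/7
sum k=0..0:
  [0] +1/12 = 1/12
S = 1/12
C² = P²·S² = 2/7 ; C = +0.534522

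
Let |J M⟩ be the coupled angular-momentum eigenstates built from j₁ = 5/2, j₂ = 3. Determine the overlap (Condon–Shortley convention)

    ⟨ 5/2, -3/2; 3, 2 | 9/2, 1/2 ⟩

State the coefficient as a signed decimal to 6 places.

−√(361/1386) ≈ -0.510355

triangle: 1!*4!*5!/11! = 2880/39916800
(j±m)!: 1!*4!*5!*1!*5!*4! = 8294400
prefactor² = (2J+1)*Δ*N² = 460800/77
  k=0: +1/(0!*1!*4!*5!*0!*0!) = 1/2880
  k=1: −1/(1!*0!*3!*4!*1!*1!) = -1/144
Σ = -19/2880  ⇒  CG² = 460800/77*(-19/2880)² = 361/1386
CG = −√(361/1386) = -0.510355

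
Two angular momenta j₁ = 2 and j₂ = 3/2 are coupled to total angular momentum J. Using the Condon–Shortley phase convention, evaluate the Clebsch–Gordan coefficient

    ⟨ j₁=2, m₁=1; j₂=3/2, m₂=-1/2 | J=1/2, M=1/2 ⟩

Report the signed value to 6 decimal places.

−√(3/10) ≈ -0.547723

j₁+j₂−J=3  J+j₁−j₂=1  J−j₁+j₂=0  j₁+j₂+J+1=5
(j₁±m₁, j₂±m₂, J±M) = (3,1,1,2,1,0)
P² = 6/5
sum k=1..1:
  [1] −1/2 = -1/2
S = -1/2
C² = P²·S² = 3/10 ; C = -0.547723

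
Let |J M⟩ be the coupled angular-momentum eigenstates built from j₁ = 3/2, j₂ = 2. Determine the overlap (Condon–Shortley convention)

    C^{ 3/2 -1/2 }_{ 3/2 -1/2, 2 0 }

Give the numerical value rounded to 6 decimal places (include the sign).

-0.447214

j₁+j₂−J=2  J+j₁−j₂=1  J−j₁+j₂=2  j₁+j₂+J+1=6
(j₁±m₁, j₂±m₂, J±M) = (1,2,2,2,1,2)
P² = 16/45
sum k=1..2:
  [1] −1/1 = -1
  [2] +1/4 = 1/4
S = -3/4
C² = P²·S² = 1/5 ; C = -0.447214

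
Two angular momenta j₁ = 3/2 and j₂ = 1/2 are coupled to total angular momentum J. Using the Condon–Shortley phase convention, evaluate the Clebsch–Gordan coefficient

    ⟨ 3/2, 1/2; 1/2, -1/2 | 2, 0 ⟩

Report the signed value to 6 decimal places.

+√(1/2) = +0.707107

triangle: 0!*3!*1!/5! = 6/120
(j±m)!: 2!*1!*0!*1!*2!*2! = 8
prefactor² = (2J+1)*Δ*N² = 2
  k=0: +1/(0!*0!*1!*0!*2!*1!) = 1/2
Σ = 1/2  ⇒  CG² = 2*1/2² = 1/2
CG = +√(1/2) = +0.707107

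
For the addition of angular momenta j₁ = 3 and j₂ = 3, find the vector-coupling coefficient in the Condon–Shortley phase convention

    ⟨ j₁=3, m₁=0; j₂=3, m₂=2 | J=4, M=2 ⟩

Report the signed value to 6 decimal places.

j₁+j₂−J=2  J+j₁−j₂=4  J−j₁+j₂=4  j₁+j₂+J+1=11
(j₁±m₁, j₂±m₂, J±M) = (3,3,5,1,6,2)
P² = 124416/77
sum k=1..2:
  [1] −1/96 = -1/96
  [2] +1/72 = 1/72
S = 1/288
C² = P²·S² = 3/154 ; C = +0.139573

+√(3/154) = +0.139573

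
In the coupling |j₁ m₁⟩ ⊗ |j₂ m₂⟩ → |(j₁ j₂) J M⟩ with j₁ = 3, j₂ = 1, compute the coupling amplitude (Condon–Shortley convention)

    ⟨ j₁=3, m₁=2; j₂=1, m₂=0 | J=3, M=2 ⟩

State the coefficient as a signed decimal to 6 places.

+0.577350  (= +√(1/3))

triangle: 1!·5!·1!/8! = 120/40320
(j±m)!: 5!·1!·1!·1!·5!·1! = 14400
prefactor² = (2J+1)·Δ·N² = 300
  k=0: +1/(0!·1!·1!·1!·4!·0!) = 1/24
  k=1: −1/(1!·0!·0!·0!·5!·1!) = -1/120
Σ = 1/30  ⇒  CG² = 300·1/30² = 1/3
CG = +√(1/3) = +0.577350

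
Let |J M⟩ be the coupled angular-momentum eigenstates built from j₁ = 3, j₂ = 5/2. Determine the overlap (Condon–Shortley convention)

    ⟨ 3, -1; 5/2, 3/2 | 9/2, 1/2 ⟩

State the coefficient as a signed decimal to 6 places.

triangle: 1!×5!×4!/11! = 2880/39916800
(j±m)!: 2!×4!×4!×1!×5!×4! = 3317760
prefactor² = (2J+1)×Δ×N² = 184320/77
  k=0: +1/(0!×1!×4!×4!×1!×0!) = 1/576
  k=1: −1/(1!×0!×3!×3!×2!×1!) = -1/72
Σ = -7/576  ⇒  CG² = 184320/77×(-7/576)² = 35/99
CG = −√(35/99) = -0.594588

-0.594588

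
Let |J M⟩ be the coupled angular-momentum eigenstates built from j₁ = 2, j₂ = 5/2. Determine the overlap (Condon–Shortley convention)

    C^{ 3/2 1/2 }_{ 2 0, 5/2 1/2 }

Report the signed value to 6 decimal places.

√[4·3!1!2!/7! · 2!2!3!2!2!1!] = √(32/35)
  +(−1)^1/∏(1,2,1,2,0,0)! = -1/4  (running -1/4)
  +(−1)^2/∏(2,1,0,1,1,1)! = 1/2  (running 1/4)
⟨..|..⟩ = √(32/35)·(1/4) = +0.239046

+0.239046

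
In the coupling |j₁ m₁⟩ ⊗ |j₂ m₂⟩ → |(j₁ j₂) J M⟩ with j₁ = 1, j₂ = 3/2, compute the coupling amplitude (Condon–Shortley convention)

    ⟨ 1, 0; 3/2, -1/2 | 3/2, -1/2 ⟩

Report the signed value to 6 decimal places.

+0.258199  (= +√(1/15))

j₁+j₂−J=1  J+j₁−j₂=1  J−j₁+j₂=2  j₁+j₂+J+1=5
(j₁±m₁, j₂±m₂, J±M) = (1,1,1,2,1,2)
P² = 4/15
sum k=0..1:
  [0] +1/1 = 1
  [1] −1/2 = -1/2
S = 1/2
C² = P²·S² = 1/15 ; C = +0.258199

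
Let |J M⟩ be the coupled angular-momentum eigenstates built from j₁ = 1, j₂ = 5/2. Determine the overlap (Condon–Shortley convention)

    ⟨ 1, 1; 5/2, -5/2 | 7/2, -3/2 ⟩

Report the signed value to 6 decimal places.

j₁+j₂−J=0  J+j₁−j₂=2  J−j₁+j₂=5  j₁+j₂+J+1=8
(j₁±m₁, j₂±m₂, J±M) = (2,0,0,5,2,5)
P² = 19200/7
sum k=0..0:
  [0] +1/240 = 1/240
S = 1/240
C² = P²·S² = 1/21 ; C = +0.218218

+0.218218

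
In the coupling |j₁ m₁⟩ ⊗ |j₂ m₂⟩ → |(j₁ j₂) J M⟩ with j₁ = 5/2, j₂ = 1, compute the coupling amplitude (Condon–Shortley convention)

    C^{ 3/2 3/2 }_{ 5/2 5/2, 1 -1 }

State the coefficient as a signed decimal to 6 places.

triangle: 2!·3!·0!/6! = 12/720
(j±m)!: 5!·0!·0!·2!·3!·0! = 1440
prefactor² = (2J+1)·Δ·N² = 96
  k=0: +1/(0!·2!·0!·0!·3!·0!) = 1/12
Σ = 1/12  ⇒  CG² = 96·1/12² = 2/3
CG = +√(2/3) = +0.816497

+√(2/3) ≈ +0.816497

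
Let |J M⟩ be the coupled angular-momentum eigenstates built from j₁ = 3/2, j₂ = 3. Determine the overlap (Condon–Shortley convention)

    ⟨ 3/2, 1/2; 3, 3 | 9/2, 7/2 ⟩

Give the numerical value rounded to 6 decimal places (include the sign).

j₁+j₂−J=0  J+j₁−j₂=3  J−j₁+j₂=6  j₁+j₂+J+1=10
(j₁±m₁, j₂±m₂, J±M) = (2,1,6,0,8,1)
P² = 691200
sum k=0..0:
  [0] +1/1440 = 1/1440
S = 1/1440
C² = P²·S² = 1/3 ; C = +0.577350

+√(1/3) = +0.577350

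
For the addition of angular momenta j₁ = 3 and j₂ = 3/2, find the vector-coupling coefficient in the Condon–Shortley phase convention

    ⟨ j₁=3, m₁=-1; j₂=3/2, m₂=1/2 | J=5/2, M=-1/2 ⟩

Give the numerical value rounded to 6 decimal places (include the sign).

j₁+j₂−J=2  J+j₁−j₂=4  J−j₁+j₂=1  j₁+j₂+J+1=8
(j₁±m₁, j₂±m₂, J±M) = (2,4,2,1,2,3)
P² = 288/35
sum k=1..2:
  [1] −1/6 = -1/6
  [2] +1/8 = 1/8
S = -1/24
C² = P²·S² = 1/70 ; C = -0.119523

-0.119523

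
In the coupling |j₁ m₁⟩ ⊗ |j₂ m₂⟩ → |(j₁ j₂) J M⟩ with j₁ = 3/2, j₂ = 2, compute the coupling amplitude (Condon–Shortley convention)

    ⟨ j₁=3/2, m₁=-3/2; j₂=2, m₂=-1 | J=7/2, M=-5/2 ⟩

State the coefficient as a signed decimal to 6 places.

√[8·0!3!4!/8! · 0!3!1!3!1!6!] = √(5184/7)
  +(−1)^0/∏(0,0,3,1,0,3)! = 1/36  (running 1/36)
⟨..|..⟩ = √(5184/7)·(1/36) = +0.755929

+0.755929  (= +√(4/7))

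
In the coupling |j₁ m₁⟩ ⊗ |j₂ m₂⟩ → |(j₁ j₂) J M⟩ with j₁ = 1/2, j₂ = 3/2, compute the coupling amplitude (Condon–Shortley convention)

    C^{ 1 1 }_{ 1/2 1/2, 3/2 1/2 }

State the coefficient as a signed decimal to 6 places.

+√(1/4) = +0.500000

√[3·1!0!2!/4! · 1!0!2!1!2!0!] = √(1)
  +(−1)^0/∏(0,1,0,2,0,0)! = 1/2  (running 1/2)
⟨..|..⟩ = √(1)·(1/2) = +0.500000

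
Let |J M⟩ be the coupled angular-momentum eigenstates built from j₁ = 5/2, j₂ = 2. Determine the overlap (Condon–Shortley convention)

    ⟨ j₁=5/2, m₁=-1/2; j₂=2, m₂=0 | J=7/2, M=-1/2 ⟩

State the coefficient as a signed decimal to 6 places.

-0.195180

√[8·1!4!3!/9! · 2!3!2!2!3!4!] = √(768/35)
  +(−1)^0/∏(0,1,3,2,1,1)! = 1/12  (running 1/12)
  +(−1)^1/∏(1,0,2,1,2,2)! = -1/8  (running -1/24)
⟨..|..⟩ = √(768/35)·(-1/24) = -0.195180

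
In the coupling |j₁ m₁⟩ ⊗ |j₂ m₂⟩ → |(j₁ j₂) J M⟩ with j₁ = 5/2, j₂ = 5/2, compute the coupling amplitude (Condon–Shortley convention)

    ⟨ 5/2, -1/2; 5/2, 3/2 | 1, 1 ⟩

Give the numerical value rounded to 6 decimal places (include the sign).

√[3·4!1!1!/7! · 2!3!4!1!2!0!] = √(288/35)
  +(−1)^3/∏(3,1,0,1,1,0)! = -1/6  (running -1/6)
⟨..|..⟩ = √(288/35)·(-1/6) = -0.478091

−√(8/35) ≈ -0.478091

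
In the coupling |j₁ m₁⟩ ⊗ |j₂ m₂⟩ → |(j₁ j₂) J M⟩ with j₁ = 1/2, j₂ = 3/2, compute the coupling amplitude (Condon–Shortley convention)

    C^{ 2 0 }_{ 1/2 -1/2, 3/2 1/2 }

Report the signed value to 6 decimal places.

+√(1/2) ≈ +0.707107

j₁+j₂−J=0  J+j₁−j₂=1  J−j₁+j₂=3  j₁+j₂+J+1=5
(j₁±m₁, j₂±m₂, J±M) = (0,1,2,1,2,2)
P² = 2
sum k=0..0:
  [0] +1/2 = 1/2
S = 1/2
C² = P²·S² = 1/2 ; C = +0.707107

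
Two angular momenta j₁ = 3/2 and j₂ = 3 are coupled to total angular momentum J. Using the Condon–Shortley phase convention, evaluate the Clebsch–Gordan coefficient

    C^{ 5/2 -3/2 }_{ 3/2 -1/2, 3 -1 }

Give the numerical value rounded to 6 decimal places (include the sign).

triangle: 2!×1!×4!/8! = 48/40320
(j±m)!: 1!×2!×2!×4!×1!×4! = 2304
prefactor² = (2J+1)×Δ×N² = 576/35
  k=1: −1/(1!×1!×1!×1!×0!×3!) = -1/6
  k=2: +1/(2!×0!×0!×0!×1!×4!) = 1/48
Σ = -7/48  ⇒  CG² = 576/35×(-7/48)² = 7/20
CG = −√(7/20) = -0.591608

-0.591608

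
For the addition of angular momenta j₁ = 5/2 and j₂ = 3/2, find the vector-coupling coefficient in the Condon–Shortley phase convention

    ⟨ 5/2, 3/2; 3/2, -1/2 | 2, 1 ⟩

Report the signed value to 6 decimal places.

+√(1/42) = +0.154303

√[5·2!3!1!/7! · 4!1!1!2!3!1!] = √(24/7)
  +(−1)^0/∏(0,2,1,1,2,0)! = 1/4  (running 1/4)
  +(−1)^1/∏(1,1,0,0,3,1)! = -1/6  (running 1/12)
⟨..|..⟩ = √(24/7)·(1/12) = +0.154303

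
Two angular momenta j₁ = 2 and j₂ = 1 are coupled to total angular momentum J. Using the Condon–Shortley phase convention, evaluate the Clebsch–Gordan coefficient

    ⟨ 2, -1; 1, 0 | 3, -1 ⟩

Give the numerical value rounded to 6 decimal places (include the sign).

+0.730297

j₁+j₂−J=0  J+j₁−j₂=4  J−j₁+j₂=2  j₁+j₂+J+1=7
(j₁±m₁, j₂±m₂, J±M) = (1,3,1,1,2,4)
P² = 96/5
sum k=0..0:
  [0] +1/6 = 1/6
S = 1/6
C² = P²·S² = 8/15 ; C = +0.730297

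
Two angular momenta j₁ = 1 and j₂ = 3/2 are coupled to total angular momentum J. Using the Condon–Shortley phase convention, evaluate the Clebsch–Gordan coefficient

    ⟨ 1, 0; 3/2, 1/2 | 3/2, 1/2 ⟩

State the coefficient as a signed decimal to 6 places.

−√(1/15) ≈ -0.258199

j₁+j₂−J=1  J+j₁−j₂=1  J−j₁+j₂=2  j₁+j₂+J+1=5
(j₁±m₁, j₂±m₂, J±M) = (1,1,2,1,2,1)
P² = 4/15
sum k=0..1:
  [0] +1/2 = 1/2
  [1] −1/1 = -1
S = -1/2
C² = P²·S² = 1/15 ; C = -0.258199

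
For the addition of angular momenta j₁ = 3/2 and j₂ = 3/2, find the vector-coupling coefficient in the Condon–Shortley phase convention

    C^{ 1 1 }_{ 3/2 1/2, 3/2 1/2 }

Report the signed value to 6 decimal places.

−√(2/5) = -0.632456

triangle: 2!·1!·1!/5! = 2/120
(j±m)!: 2!·1!·2!·1!·2!·0! = 8
prefactor² = (2J+1)·Δ·N² = 2/5
  k=1: −1/(1!·1!·0!·1!·1!·0!) = -1
Σ = -1  ⇒  CG² = 2/5·(-1)² = 2/5
CG = −√(2/5) = -0.632456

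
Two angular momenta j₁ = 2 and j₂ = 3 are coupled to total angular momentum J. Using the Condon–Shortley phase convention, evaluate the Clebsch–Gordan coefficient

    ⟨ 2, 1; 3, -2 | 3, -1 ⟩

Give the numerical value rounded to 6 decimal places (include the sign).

√[7·2!2!4!/9! · 3!1!1!5!2!4!] = √(64)
  +(−1)^0/∏(0,2,1,1,1,3)! = 1/12  (running 1/12)
  +(−1)^1/∏(1,1,0,0,2,4)! = -1/48  (running 1/16)
⟨..|..⟩ = √(64)·(1/16) = +0.500000

+√(1/4) = +0.500000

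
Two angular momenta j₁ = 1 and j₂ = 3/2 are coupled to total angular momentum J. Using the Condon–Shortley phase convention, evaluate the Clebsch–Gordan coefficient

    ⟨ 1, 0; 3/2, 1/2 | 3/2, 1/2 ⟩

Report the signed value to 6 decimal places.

−√(1/15) ≈ -0.258199

j₁+j₂−J=1  J+j₁−j₂=1  J−j₁+j₂=2  j₁+j₂+J+1=5
(j₁±m₁, j₂±m₂, J±M) = (1,1,2,1,2,1)
P² = 4/15
sum k=0..1:
  [0] +1/2 = 1/2
  [1] −1/1 = -1
S = -1/2
C² = P²·S² = 1/15 ; C = -0.258199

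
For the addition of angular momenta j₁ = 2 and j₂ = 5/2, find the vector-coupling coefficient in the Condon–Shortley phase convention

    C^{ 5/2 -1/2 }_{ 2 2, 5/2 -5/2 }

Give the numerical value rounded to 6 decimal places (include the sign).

+0.462910  (= +√(3/14))

j₁+j₂−J=2  J+j₁−j₂=2  J−j₁+j₂=3  j₁+j₂+J+1=8
(j₁±m₁, j₂±m₂, J±M) = (4,0,0,5,2,3)
P² = 864/7
sum k=0..0:
  [0] +1/24 = 1/24
S = 1/24
C² = P²·S² = 3/14 ; C = +0.462910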